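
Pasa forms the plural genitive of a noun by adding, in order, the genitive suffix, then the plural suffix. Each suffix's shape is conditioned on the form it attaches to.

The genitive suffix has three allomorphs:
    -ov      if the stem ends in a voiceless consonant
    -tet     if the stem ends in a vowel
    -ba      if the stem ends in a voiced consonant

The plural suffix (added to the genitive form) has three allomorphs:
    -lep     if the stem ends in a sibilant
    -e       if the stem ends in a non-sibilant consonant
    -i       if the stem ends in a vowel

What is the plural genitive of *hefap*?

hefapove

Since the final sound of *hefap* is /p/ (a voiceless consonant), it takes -ov, giving *hefapov*.
The genitive form *hefapov*: final sound = /v/, a non-sibilant consonant → -e → *hefapove*.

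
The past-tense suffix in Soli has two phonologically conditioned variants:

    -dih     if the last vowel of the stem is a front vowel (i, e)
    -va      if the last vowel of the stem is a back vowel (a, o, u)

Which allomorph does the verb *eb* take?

*eb*: last vowel = /e/, a front vowel → -dih.

-dih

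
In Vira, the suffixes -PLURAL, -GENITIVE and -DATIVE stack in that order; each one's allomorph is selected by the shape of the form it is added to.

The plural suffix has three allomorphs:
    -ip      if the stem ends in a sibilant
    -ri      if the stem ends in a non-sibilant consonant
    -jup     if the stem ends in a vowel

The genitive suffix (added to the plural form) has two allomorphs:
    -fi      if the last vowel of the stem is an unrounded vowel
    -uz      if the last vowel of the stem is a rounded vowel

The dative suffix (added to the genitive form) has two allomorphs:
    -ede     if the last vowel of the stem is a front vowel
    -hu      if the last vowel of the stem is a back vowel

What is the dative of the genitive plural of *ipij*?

The final sound of *ipij* is /j/, which is a non-sibilant consonant, so the plural suffix is -ri, giving *ipijri*.
The plural form *ipijri* — last vowel /i/ (an unrounded vowel) → -fi → *ipijrifi*.
The genitive form *ipijrifi* — last vowel /i/ (a front vowel) → -ede → *ipijrifiede*.

ipijrifiede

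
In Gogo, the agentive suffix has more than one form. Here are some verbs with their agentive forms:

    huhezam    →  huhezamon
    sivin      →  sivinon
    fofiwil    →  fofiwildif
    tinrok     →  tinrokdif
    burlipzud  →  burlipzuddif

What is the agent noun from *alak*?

The alternation tracks the final consonant of the stem — -on when the stem ends in a nasal (*huhezam*, *sivin*); -dif when the stem ends in a non-nasal consonant (*fofiwil*, *tinrok*, *burlipzud*).
The final consonant of *alak* is /k/, which is non-nasal, so the suffix is -dif, giving *alakdif*.

alakdif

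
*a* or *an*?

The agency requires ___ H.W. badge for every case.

an

The indefinite article is chosen by the initial *sound* of the following word, not its spelling.
The initialism *H.W.* is read letter by letter; the first letter, H, is pronounced /eɪtʃ/, which begins with a vowel sound.
So the article is *an*: The agency requires an H.W. badge for every case.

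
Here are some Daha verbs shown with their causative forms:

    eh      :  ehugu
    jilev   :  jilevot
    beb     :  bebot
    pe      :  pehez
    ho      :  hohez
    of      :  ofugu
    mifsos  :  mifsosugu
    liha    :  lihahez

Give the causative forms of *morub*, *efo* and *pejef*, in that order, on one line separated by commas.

morubot, efohez, pejefugu

Looking at the final sound of each stem: -ugu when the stem ends in a voiceless consonant (*eh*, *of*, *mifsos*); -ot when the stem ends in a voiced consonant (*jilev*, *beb*); -hez when the stem ends in a vowel (*pe*, *ho*, *liha*).
The final sound of *morub* is /b/, which is a voiced consonant, so the suffix is -ot, giving *morubot*.
Since the final sound of *efo* is /o/ (a vowel), it takes -hez, giving *efohez*.
The final sound of *pejef* is /f/, which is a voiceless consonant, so the suffix is -ugu, giving *pejefugu*.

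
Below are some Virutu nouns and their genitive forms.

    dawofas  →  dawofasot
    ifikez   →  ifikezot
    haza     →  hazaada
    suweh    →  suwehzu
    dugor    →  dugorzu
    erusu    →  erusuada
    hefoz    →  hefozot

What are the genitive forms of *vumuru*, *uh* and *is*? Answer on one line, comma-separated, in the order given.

vumuruada, uhzu, isot

Looking at the final sound of each stem: -ot when the stem ends in a sibilant (*dawofas*, *ifikez*, *hefoz*); -zu when the stem ends in a non-sibilant consonant (*suweh*, *dugor*); -ada when the stem ends in a vowel (*haza*, *erusu*).
*vumuru*: final sound = /u/, a vowel → -ada → *vumuruada*.
*uh*: final sound = /h/, a non-sibilant consonant → -zu → *uhzu*.
Since the final sound of *is* is /s/ (a sibilant), it takes -ot, giving *isot*.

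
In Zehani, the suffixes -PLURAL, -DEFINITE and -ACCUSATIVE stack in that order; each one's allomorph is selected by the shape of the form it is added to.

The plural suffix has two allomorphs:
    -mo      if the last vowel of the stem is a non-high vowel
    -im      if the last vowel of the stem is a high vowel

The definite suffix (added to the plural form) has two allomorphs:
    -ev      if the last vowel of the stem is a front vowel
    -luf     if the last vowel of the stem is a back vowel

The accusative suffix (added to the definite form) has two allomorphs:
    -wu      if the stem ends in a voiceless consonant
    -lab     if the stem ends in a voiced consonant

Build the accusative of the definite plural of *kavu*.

*kavu* — last vowel /u/ (a high vowel) → -im → *kavuim*.
Since the last vowel of the plural form *kavuim* is /i/ (a front vowel), it takes -ev, giving *kavuimev*.
The final consonant of the definite form *kavuimev* is /v/, which is voiced, so the accusative suffix is -lab, giving *kavuimevlab*.

kavuimevlab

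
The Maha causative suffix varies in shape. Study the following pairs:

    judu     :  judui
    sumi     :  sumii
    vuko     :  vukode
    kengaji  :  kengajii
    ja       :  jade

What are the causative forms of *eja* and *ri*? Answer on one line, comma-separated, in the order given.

ejade, rii

The pattern is height harmony: -i when the last vowel of the stem is a high vowel (*judu*, *sumi*, *kengaji*); -de when the last vowel of the stem is a non-high vowel (*vuko*, *ja*).
*eja* — last vowel /a/ (a non-high vowel) → -de → *ejade*.
The last vowel of *ri* is /i/, which is a high vowel, so the suffix is -i, giving *rii*.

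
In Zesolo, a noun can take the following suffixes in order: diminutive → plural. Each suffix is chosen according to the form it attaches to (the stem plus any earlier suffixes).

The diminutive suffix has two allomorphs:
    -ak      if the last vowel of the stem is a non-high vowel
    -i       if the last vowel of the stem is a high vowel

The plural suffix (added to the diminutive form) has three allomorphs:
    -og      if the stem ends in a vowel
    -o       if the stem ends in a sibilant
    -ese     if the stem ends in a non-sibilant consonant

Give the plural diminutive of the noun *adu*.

aduiog

The last vowel of *adu* is /u/, which is a high vowel, so the diminutive suffix is -i, giving *adui*.
The final sound of the diminutive form *adui* is /i/, which is a vowel, so the plural suffix is -og, giving *aduiog*.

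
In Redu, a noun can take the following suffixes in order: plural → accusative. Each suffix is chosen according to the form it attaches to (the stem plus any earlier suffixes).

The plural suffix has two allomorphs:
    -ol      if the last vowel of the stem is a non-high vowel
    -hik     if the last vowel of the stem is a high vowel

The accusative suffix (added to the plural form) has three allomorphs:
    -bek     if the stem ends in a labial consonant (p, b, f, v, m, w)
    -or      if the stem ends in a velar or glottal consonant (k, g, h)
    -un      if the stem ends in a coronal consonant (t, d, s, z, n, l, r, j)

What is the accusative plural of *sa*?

The last vowel of *sa* is /a/, which is a non-high vowel, so the plural suffix is -ol, giving *saol*.
The plural form *saol* — final consonant /l/ (coronal) → -un → *saolun*.

saolun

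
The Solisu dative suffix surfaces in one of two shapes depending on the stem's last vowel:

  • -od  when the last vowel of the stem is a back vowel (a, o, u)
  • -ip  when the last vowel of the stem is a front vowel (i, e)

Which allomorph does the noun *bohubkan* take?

-od

The last vowel of *bohubkan* is /a/, which is a back vowel, so the suffix is -od.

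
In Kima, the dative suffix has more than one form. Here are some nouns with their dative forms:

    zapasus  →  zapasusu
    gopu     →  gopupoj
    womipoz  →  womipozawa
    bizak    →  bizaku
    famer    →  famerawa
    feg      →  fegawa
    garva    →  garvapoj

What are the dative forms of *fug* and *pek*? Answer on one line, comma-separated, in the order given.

The suffix is conditioned by the final sound: -u when the stem ends in a voiceless consonant (*zapasus*, *bizak*); -awa when the stem ends in a voiced consonant (*womipoz*, *famer*, *feg*); -poj when the stem ends in a vowel (*gopu*, *garva*).
*fug*: final sound = /g/, a voiced consonant → -awa → *fugawa*.
The final sound of *pek* is /k/, which is a voiceless consonant, so the suffix is -u, giving *peku*.

fugawa, peku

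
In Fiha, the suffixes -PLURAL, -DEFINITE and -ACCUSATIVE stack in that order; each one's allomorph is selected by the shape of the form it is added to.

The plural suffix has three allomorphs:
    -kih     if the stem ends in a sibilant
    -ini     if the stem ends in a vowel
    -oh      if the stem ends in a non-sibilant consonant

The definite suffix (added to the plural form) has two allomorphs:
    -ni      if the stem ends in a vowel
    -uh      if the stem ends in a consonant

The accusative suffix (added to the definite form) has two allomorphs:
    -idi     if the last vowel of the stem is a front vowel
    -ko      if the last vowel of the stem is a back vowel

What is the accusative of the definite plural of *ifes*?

The final sound of *ifes* is /s/, which is a sibilant, so the plural suffix is -kih, giving *ifeskih*.
The final sound of the plural form *ifeskih* is /h/, which is a consonant, so the definite suffix is -uh, giving *ifeskihuh*.
The last vowel of the definite form *ifeskihuh* is /u/, which is a back vowel, so the accusative suffix is -ko, giving *ifeskihuhko*.

ifeskihuhko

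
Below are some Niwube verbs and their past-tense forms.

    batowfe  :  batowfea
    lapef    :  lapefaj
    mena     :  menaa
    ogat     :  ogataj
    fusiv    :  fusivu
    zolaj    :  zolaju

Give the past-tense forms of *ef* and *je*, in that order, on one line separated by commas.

The alternation tracks the final sound of the stem — -aj when the stem ends in a voiceless consonant (*lapef*, *ogat*); -u when the stem ends in a voiced consonant (*fusiv*, *zolaj*); -a when the stem ends in a vowel (*batowfe*, *mena*).
The final sound of *ef* is /f/, which is a voiceless consonant, so the suffix is -aj, giving *efaj*.
*je*: final sound = /e/, a vowel → -a → *jea*.

efaj, jea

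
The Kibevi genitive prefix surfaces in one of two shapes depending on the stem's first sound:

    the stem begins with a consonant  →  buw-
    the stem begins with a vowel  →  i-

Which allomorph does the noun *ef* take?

i-

The first sound of *ef* is /e/, which is a vowel, so the prefix is i-.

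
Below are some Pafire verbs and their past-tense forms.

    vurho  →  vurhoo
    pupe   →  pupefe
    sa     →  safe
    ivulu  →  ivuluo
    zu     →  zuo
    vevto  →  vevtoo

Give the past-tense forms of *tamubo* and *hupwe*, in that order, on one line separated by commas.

The pattern is rounding harmony: -o when the last vowel of the stem is a rounded vowel (*vurho*, *ivulu*, *zu*, *vevto*); -fe when the last vowel of the stem is an unrounded vowel (*pupe*, *sa*).
*tamubo* — last vowel /o/ (a rounded vowel) → -o → *tamuboo*.
Since the last vowel of *hupwe* is /e/ (an unrounded vowel), it takes -fe, giving *hupwefe*.

tamuboo, hupwefe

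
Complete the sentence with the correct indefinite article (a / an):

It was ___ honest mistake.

The indefinite article is chosen by the initial *sound* of the following word, not its spelling.
*honest* begins with the sound /ɒ/ (silent h) — a vowel sound.
So the article is *an*: It was an honest mistake.

an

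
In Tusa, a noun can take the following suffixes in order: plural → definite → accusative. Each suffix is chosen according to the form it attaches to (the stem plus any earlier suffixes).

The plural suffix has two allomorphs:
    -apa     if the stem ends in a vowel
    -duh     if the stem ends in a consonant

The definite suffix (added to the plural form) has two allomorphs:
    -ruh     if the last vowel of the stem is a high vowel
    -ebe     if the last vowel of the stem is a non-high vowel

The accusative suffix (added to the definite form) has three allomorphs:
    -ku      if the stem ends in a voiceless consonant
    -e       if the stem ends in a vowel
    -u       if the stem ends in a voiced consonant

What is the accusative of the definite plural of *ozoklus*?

Since the final sound of *ozoklus* is /s/ (a consonant), it takes -duh, giving *ozoklusduh*.
The plural form *ozoklusduh*: last vowel = /u/, a high vowel → -ruh → *ozoklusduhruh*.
The definite form *ozoklusduhruh*: final sound = /h/, a voiceless consonant → -ku → *ozoklusduhruhku*.

ozoklusduhruhku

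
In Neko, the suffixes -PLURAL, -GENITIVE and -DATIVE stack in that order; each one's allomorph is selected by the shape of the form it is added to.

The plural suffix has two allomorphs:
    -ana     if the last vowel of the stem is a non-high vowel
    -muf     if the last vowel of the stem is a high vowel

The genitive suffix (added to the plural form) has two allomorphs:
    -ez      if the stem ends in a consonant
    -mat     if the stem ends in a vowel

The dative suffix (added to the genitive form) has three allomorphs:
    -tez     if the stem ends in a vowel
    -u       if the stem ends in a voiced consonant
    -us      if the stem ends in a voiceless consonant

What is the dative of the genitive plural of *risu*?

risumufezu

*risu*: last vowel = /u/, a high vowel → -muf → *risumuf*.
The plural form *risumuf* — final sound /f/ (a consonant) → -ez → *risumufez*.
Since the final sound of the genitive form *risumufez* is /z/ (a voiced consonant), it takes -u, giving *risumufezu*.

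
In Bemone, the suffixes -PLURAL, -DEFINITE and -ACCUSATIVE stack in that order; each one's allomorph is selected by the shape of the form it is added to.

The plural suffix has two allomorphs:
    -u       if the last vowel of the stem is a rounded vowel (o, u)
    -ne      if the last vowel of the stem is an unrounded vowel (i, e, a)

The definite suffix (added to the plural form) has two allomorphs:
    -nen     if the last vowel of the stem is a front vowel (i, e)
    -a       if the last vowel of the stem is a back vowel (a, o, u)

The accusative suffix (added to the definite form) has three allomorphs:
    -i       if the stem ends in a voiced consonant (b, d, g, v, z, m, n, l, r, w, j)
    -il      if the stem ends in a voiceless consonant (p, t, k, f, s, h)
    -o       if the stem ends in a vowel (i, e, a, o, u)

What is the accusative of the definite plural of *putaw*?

putawneneni

Since the last vowel of *putaw* is /a/ (an unrounded vowel), it takes -ne, giving *putawne*.
The plural form *putawne*: last vowel = /e/, a front vowel → -nen → *putawnenen*.
The definite form *putawnenen* — final sound /n/ (a voiced consonant) → -i → *putawneneni*.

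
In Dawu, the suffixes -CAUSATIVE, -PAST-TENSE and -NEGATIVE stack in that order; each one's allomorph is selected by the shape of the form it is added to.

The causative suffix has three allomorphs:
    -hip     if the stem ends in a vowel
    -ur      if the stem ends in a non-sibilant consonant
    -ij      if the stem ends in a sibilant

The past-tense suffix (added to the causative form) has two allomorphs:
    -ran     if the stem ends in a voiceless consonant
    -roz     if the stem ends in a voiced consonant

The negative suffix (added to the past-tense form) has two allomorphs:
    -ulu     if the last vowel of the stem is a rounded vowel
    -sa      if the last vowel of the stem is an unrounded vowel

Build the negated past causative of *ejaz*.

The final sound of *ejaz* is /z/, which is a sibilant, so the causative suffix is -ij, giving *ejazij*.
The final consonant of the causative form *ejazij* is /j/, which is voiced, so the past-tense suffix is -roz, giving *ejazijroz*.
The last vowel of the past-tense form *ejazijroz* is /o/, which is a rounded vowel, so the negative suffix is -ulu, giving *ejazijrozulu*.

ejazijrozulu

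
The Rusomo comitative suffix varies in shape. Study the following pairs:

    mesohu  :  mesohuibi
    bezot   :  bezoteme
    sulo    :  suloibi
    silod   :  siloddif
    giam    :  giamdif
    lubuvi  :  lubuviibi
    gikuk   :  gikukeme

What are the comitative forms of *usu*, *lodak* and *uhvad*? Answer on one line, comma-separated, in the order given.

Looking at the final sound of each stem: -eme when the stem ends in a voiceless consonant (*bezot*, *gikuk*); -dif when the stem ends in a voiced consonant (*silod*, *giam*); -ibi when the stem ends in a vowel (*mesohu*, *sulo*, *lubuvi*).
*usu* — final sound /u/ (a vowel) → -ibi → *usuibi*.
The final sound of *lodak* is /k/, which is a voiceless consonant, so the suffix is -eme, giving *lodakeme*.
*uhvad* — final sound /d/ (a voiced consonant) → -dif → *uhvaddif*.

usuibi, lodakeme, uhvaddif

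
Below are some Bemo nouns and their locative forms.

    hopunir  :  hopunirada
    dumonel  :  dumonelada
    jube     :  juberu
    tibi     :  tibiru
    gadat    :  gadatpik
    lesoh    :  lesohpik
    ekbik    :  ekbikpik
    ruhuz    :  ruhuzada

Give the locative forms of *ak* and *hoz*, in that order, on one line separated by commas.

The suffix is conditioned by the final sound: -pik when the stem ends in a voiceless consonant (*gadat*, *lesoh*, *ekbik*); -ada when the stem ends in a voiced consonant (*hopunir*, *dumonel*, *ruhuz*); -ru when the stem ends in a vowel (*jube*, *tibi*).
*ak* — final sound /k/ (a voiceless consonant) → -pik → *akpik*.
*hoz*: final sound = /z/, a voiced consonant → -ada → *hozada*.

akpik, hozada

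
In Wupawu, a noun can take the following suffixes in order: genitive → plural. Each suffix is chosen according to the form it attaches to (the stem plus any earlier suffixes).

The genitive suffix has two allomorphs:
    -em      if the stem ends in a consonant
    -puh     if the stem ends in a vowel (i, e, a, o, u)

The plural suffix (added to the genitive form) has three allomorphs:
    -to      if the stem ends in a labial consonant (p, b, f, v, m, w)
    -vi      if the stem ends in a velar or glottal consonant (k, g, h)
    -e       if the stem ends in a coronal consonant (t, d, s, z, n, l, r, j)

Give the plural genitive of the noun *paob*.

paobemto

*paob* — final sound /b/ (a consonant) → -em → *paobem*.
The final consonant of the genitive form *paobem* is /m/, which is labial, so the plural suffix is -to, giving *paobemto*.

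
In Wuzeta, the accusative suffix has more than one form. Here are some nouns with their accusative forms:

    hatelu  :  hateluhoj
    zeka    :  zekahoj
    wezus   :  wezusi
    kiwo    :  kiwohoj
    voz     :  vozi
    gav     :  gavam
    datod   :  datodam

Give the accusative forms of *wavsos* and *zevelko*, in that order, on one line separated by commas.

wavsosi, zevelkohoj

The pattern is sibilance of the final sound: -i when the stem ends in a sibilant (*wezus*, *voz*); -am when the stem ends in a non-sibilant consonant (*gav*, *datod*); -hoj when the stem ends in a vowel (*hatelu*, *zeka*, *kiwo*).
*wavsos* — final sound /s/ (a sibilant) → -i → *wavsosi*.
The final sound of *zevelko* is /o/, which is a vowel, so the suffix is -hoj, giving *zevelkohoj*.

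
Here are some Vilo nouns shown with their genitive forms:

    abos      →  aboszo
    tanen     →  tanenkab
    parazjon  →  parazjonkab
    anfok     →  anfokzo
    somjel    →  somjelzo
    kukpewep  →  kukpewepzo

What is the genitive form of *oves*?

The pattern is nasality of the final consonant: -kab when the stem ends in a nasal (*tanen*, *parazjon*); -zo when the stem ends in a non-nasal consonant (*abos*, *anfok*, *somjel*, *kukpewep*).
Since the final consonant of *oves* is /s/ (non-nasal), it takes -zo, giving *oveszo*.

oveszo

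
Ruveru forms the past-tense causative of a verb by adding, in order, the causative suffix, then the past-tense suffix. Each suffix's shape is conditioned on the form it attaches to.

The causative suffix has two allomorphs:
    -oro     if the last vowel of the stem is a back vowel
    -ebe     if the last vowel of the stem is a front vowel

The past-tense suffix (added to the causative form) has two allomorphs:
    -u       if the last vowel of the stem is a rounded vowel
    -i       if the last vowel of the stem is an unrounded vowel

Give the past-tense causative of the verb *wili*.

The last vowel of *wili* is /i/, which is a front vowel, so the causative suffix is -ebe, giving *wiliebe*.
The causative form *wiliebe* — last vowel /e/ (an unrounded vowel) → -i → *wiliebei*.

wiliebei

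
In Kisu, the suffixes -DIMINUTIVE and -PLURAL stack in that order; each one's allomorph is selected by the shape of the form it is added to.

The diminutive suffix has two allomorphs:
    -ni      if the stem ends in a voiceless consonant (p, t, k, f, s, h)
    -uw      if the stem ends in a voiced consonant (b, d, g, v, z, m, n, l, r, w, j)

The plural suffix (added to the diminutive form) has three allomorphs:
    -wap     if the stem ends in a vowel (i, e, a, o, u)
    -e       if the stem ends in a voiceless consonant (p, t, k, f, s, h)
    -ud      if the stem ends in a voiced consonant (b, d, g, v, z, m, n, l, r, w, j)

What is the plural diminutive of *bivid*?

Since the final consonant of *bivid* is /d/ (voiced), it takes -uw, giving *bividuw*.
Since the final sound of the diminutive form *bividuw* is /w/ (a voiced consonant), it takes -ud, giving *bividuwud*.

bividuwud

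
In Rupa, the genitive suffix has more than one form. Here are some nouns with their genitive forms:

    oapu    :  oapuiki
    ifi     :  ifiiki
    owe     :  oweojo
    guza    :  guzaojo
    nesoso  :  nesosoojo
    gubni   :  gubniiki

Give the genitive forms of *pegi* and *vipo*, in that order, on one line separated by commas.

pegiiki, vipoojo

Looking at the last vowel of each stem: -iki when the last vowel of the stem is a high vowel (*oapu*, *ifi*, *gubni*); -ojo when the last vowel of the stem is a non-high vowel (*owe*, *guza*, *nesoso*).
The last vowel of *pegi* is /i/, which is a high vowel, so the suffix is -iki, giving *pegiiki*.
*vipo*: last vowel = /o/, a non-high vowel → -ojo → *vipoojo*.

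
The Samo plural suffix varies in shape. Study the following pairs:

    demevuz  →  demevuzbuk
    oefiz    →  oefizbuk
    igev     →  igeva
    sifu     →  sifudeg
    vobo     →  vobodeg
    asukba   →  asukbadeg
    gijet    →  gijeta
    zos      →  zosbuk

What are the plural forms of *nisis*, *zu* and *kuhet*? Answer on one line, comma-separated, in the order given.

The pattern is sibilance of the final sound: -buk when the stem ends in a sibilant (*demevuz*, *oefiz*, *zos*); -a when the stem ends in a non-sibilant consonant (*igev*, *gijet*); -deg when the stem ends in a vowel (*sifu*, *vobo*, *asukba*).
Since the final sound of *nisis* is /s/ (a sibilant), it takes -buk, giving *nisisbuk*.
The final sound of *zu* is /u/, which is a vowel, so the suffix is -deg, giving *zudeg*.
*kuhet* — final sound /t/ (a non-sibilant consonant) → -a → *kuheta*.

nisisbuk, zudeg, kuheta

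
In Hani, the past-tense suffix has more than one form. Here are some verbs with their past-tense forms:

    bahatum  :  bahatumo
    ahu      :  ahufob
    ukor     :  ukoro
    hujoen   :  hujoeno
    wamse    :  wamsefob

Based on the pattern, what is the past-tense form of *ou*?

oufob

The suffix is conditioned by the final sound: -o when the stem ends in a consonant (*bahatum*, *ukor*, *hujoen*); -fob when the stem ends in a vowel (*ahu*, *wamse*).
Since the final sound of *ou* is /u/ (a vowel), it takes -fob, giving *oufob*.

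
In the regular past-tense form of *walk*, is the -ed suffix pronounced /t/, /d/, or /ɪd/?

/t/

The stem *walk* ends in a voiceless consonant other than /t/.
The -ed suffix is realized as /ɪd/ after /t, d/; as /t/ after other voiceless consonants; and as /d/ after other voiced sounds.
So -ed on *walk* is pronounced /t/.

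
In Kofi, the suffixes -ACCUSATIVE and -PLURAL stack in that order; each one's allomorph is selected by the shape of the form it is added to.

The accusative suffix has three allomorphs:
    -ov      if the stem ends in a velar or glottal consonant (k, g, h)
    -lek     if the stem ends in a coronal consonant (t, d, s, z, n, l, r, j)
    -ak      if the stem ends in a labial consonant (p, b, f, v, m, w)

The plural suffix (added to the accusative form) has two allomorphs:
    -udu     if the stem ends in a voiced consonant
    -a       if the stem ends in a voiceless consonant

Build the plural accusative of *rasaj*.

rasajleka

*rasaj*: final consonant = /j/, coronal → -lek → *rasajlek*.
The final consonant of the accusative form *rasajlek* is /k/, which is voiceless, so the plural suffix is -a, giving *rasajleka*.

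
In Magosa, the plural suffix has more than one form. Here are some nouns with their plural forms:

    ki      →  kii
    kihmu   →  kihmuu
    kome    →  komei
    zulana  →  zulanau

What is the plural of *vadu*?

The alternation tracks the last vowel of the stem — -i when the last vowel of the stem is a front vowel (*ki*, *kome*); -u when the last vowel of the stem is a back vowel (*kihmu*, *zulana*).
Since the last vowel of *vadu* is /u/ (a back vowel), it takes -u, giving *vaduu*.

vaduu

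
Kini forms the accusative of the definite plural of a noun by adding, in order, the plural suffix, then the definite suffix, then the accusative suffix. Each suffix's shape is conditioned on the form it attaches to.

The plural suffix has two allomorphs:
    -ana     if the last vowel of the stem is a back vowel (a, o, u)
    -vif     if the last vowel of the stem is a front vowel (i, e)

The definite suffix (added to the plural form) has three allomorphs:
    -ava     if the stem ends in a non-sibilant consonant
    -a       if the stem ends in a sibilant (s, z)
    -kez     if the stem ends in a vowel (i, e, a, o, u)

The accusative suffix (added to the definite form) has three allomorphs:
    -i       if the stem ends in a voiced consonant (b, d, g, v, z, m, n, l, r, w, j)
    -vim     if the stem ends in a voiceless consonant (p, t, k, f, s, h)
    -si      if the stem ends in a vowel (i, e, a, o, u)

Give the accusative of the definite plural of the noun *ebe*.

Since the last vowel of *ebe* is /e/ (a front vowel), it takes -vif, giving *ebevif*.
The plural form *ebevif* — final sound /f/ (a non-sibilant consonant) → -ava → *ebevifava*.
Since the final sound of the definite form *ebevifava* is /a/ (a vowel), it takes -si, giving *ebevifavasi*.

ebevifavasi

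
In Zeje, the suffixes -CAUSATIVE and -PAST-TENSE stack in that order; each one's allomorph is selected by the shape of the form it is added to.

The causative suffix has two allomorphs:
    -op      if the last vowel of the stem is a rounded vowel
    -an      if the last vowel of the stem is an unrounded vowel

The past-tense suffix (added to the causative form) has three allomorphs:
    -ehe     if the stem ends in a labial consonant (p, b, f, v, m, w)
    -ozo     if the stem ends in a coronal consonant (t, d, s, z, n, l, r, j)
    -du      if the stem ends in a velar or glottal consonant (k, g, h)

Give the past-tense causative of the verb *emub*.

The last vowel of *emub* is /u/, which is a rounded vowel, so the causative suffix is -op, giving *emubop*.
Since the final consonant of the causative form *emubop* is /p/ (labial), it takes -ehe, giving *emubopehe*.

emubopehe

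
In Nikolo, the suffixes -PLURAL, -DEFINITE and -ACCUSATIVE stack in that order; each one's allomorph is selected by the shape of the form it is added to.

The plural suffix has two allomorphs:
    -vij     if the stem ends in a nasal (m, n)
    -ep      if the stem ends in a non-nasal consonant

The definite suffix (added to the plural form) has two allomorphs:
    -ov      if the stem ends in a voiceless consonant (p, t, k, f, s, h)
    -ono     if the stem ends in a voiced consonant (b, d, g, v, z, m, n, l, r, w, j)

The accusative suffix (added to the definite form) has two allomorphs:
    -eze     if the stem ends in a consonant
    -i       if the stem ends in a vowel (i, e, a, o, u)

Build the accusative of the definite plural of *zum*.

The final consonant of *zum* is /m/, which is a nasal, so the plural suffix is -vij, giving *zumvij*.
The plural form *zumvij*: final consonant = /j/, voiced → -ono → *zumvijono*.
The definite form *zumvijono*: final sound = /o/, a vowel → -i → *zumvijonoi*.

zumvijonoi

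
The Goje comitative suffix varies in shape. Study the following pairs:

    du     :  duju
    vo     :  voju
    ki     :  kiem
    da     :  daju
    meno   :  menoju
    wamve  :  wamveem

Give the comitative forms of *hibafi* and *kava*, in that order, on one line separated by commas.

hibafiem, kavaju

The pattern is front/back vowel harmony: -em when the last vowel of the stem is a front vowel (*ki*, *wamve*); -ju when the last vowel of the stem is a back vowel (*du*, *vo*, *da*, *meno*).
*hibafi*: last vowel = /i/, a front vowel → -em → *hibafiem*.
*kava* — last vowel /a/ (a back vowel) → -ju → *kavaju*.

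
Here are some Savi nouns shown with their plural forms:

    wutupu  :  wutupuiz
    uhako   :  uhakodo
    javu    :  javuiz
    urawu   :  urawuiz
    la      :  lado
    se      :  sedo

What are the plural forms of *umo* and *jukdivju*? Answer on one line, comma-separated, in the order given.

The pattern is height harmony: -iz when the last vowel of the stem is a high vowel (*wutupu*, *javu*, *urawu*); -do when the last vowel of the stem is a non-high vowel (*uhako*, *la*, *se*).
*umo* — last vowel /o/ (a non-high vowel) → -do → *umodo*.
*jukdivju* — last vowel /u/ (a high vowel) → -iz → *jukdivjuiz*.

umodo, jukdivjuiz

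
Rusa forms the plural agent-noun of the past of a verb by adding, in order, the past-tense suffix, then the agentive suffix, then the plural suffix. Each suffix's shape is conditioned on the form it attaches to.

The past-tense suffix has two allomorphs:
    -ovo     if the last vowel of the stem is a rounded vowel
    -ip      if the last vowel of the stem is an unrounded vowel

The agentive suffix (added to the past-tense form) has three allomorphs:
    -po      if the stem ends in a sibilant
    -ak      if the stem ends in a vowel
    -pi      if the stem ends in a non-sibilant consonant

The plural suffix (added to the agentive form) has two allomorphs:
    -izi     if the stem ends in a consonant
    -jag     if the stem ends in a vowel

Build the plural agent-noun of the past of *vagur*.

vagurovoakizi

*vagur*: last vowel = /u/, a rounded vowel → -ovo → *vagurovo*.
The final sound of the past-tense form *vagurovo* is /o/, which is a vowel, so the agentive suffix is -ak, giving *vagurovoak*.
The agentive form *vagurovoak*: final sound = /k/, a consonant → -izi → *vagurovoakizi*.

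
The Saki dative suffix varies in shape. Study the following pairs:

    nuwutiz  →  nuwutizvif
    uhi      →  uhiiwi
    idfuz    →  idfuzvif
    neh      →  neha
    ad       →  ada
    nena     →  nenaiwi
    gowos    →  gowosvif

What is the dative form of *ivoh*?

The suffix is conditioned by the final sound: -vif when the stem ends in a sibilant (*nuwutiz*, *idfuz*, *gowos*); -a when the stem ends in a non-sibilant consonant (*neh*, *ad*); -iwi when the stem ends in a vowel (*uhi*, *nena*).
*ivoh* — final sound /h/ (a non-sibilant consonant) → -a → *ivoha*.

ivoha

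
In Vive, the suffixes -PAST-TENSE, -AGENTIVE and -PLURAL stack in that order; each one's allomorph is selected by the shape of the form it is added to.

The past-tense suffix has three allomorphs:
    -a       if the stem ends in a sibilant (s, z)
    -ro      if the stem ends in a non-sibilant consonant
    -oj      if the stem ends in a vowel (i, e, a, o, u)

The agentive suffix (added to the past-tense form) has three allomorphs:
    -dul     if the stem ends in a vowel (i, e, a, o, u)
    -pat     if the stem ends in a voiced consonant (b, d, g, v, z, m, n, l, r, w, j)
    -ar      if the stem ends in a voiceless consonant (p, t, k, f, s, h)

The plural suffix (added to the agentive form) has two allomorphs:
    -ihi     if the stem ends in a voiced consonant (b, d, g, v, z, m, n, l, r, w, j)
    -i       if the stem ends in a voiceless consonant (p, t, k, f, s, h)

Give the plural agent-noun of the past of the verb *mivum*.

mivumrodulihi

*mivum* — final sound /m/ (a non-sibilant consonant) → -ro → *mivumro*.
The past-tense form *mivumro*: final sound = /o/, a vowel → -dul → *mivumrodul*.
The agentive form *mivumrodul* — final consonant /l/ (voiced) → -ihi → *mivumrodulihi*.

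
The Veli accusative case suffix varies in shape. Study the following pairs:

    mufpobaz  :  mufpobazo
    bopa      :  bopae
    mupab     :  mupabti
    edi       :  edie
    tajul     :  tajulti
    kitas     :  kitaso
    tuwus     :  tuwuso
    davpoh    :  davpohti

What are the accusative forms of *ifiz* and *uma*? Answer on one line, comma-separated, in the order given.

ifizo, umae

The alternation tracks the final sound of the stem — -o when the stem ends in a sibilant (*mufpobaz*, *kitas*, *tuwus*); -ti when the stem ends in a non-sibilant consonant (*mupab*, *tajul*, *davpoh*); -e when the stem ends in a vowel (*bopa*, *edi*).
*ifiz*: final sound = /z/, a sibilant → -o → *ifizo*.
*uma*: final sound = /a/, a vowel → -e → *umae*.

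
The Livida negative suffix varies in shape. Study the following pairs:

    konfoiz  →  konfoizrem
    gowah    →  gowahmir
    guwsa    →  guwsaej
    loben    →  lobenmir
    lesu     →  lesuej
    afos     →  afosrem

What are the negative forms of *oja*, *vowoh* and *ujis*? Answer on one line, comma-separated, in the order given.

The pattern is sibilance of the final sound: -rem when the stem ends in a sibilant (*konfoiz*, *afos*); -mir when the stem ends in a non-sibilant consonant (*gowah*, *loben*); -ej when the stem ends in a vowel (*guwsa*, *lesu*).
*oja*: final sound = /a/, a vowel → -ej → *ojaej*.
Since the final sound of *vowoh* is /h/ (a non-sibilant consonant), it takes -mir, giving *vowohmir*.
The final sound of *ujis* is /s/, which is a sibilant, so the suffix is -rem, giving *ujisrem*.

ojaej, vowohmir, ujisrem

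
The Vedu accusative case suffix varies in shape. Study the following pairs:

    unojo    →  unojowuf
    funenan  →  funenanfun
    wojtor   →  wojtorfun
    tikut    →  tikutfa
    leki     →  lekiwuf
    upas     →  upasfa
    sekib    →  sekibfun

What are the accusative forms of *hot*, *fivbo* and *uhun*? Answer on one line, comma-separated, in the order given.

hotfa, fivbowuf, uhunfun

The suffix is conditioned by the final sound: -fa when the stem ends in a voiceless consonant (*tikut*, *upas*); -fun when the stem ends in a voiced consonant (*funenan*, *wojtor*, *sekib*); -wuf when the stem ends in a vowel (*unojo*, *leki*).
*hot* — final sound /t/ (a voiceless consonant) → -fa → *hotfa*.
Since the final sound of *fivbo* is /o/ (a vowel), it takes -wuf, giving *fivbowuf*.
*uhun* — final sound /n/ (a voiced consonant) → -fun → *uhunfun*.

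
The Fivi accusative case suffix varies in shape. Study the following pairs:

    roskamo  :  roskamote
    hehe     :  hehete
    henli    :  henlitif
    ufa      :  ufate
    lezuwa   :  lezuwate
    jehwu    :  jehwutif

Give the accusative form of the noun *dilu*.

dilutif

The pattern is height harmony: -tif when the last vowel of the stem is a high vowel (*henli*, *jehwu*); -te when the last vowel of the stem is a non-high vowel (*roskamo*, *hehe*, *ufa*, *lezuwa*).
The last vowel of *dilu* is /u/, which is a high vowel, so the suffix is -tif, giving *dilutif*.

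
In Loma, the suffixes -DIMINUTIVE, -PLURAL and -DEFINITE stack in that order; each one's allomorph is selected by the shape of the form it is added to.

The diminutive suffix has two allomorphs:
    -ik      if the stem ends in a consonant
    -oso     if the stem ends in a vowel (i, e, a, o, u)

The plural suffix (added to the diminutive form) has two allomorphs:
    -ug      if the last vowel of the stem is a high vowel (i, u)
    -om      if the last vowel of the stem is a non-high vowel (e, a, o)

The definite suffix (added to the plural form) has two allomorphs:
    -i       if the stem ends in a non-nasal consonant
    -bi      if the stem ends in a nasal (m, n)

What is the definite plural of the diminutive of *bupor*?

buporikugi

*bupor* — final sound /r/ (a consonant) → -ik → *buporik*.
The diminutive form *buporik* — last vowel /i/ (a high vowel) → -ug → *buporikug*.
The plural form *buporikug*: final consonant = /g/, non-nasal → -i → *buporikugi*.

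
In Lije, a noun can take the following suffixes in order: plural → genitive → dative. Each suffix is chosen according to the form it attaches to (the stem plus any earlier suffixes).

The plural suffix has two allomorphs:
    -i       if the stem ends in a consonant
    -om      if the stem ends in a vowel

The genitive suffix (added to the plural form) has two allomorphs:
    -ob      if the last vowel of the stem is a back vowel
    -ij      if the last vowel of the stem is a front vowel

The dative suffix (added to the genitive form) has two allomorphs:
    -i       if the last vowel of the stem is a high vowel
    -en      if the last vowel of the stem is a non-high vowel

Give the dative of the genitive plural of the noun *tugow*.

*tugow*: final sound = /w/, a consonant → -i → *tugowi*.
The plural form *tugowi*: last vowel = /i/, a front vowel → -ij → *tugowiij*.
The genitive form *tugowiij* — last vowel /i/ (a high vowel) → -i → *tugowiiji*.

tugowiiji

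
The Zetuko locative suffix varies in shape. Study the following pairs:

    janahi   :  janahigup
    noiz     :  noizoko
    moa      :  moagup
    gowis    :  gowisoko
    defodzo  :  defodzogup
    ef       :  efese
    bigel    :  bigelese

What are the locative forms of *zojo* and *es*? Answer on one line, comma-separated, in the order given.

The alternation tracks the final sound of the stem — -oko when the stem ends in a sibilant (*noiz*, *gowis*); -ese when the stem ends in a non-sibilant consonant (*ef*, *bigel*); -gup when the stem ends in a vowel (*janahi*, *moa*, *defodzo*).
*zojo* — final sound /o/ (a vowel) → -gup → *zojogup*.
*es* — final sound /s/ (a sibilant) → -oko → *esoko*.

zojogup, esoko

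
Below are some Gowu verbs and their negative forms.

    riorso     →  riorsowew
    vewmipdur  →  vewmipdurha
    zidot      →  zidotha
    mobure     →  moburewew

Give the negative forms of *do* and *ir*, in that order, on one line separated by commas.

dowew, irha

The pattern is consonant vs. vowel: -ha when the stem ends in a consonant (*vewmipdur*, *zidot*); -wew when the stem ends in a vowel (*riorso*, *mobure*).
Since the final sound of *do* is /o/ (a vowel), it takes -wew, giving *dowew*.
*ir* — final sound /r/ (a consonant) → -ha → *irha*.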